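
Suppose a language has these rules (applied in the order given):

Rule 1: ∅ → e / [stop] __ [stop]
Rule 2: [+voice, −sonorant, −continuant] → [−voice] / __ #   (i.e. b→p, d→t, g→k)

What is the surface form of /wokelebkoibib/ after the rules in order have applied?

wokelebekoibip

Rule 1 (stop-cluster e-epenthesis): /b/ and /k/ form a stop–stop cluster, so [e] is inserted between them. /wokelebkoibib/ → wokelebekoibib.
Rule 2 (final devoicing): /b/ is a voiced stop in word-final position, so it devoices to [p]. /wokelebekoibib/ → wokelebekoibip.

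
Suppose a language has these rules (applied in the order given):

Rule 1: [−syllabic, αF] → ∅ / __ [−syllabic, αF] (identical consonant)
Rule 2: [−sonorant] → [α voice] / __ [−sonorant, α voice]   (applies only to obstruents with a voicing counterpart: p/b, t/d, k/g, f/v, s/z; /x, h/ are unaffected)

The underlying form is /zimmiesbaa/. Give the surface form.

zimiezbaa

Rule 1 (degemination): /mm/ is a geminate; the first /m/ deletes. /zimmiesbaa/ → zimiesbaa.
Rule 2 (regressive voicing assimilation): /s/ precedes the voiced obstruent /b/, so it voices to [z] by assimilation. /zimiesbaa/ → zimiezbaa.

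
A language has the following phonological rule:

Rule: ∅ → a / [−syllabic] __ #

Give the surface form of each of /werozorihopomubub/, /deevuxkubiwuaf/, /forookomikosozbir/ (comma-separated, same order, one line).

/werozorihopomubub/: the form ends in the consonant /b/, so [a] is inserted word-finally. → [werozorihopomububa].
/deevuxkubiwuaf/: the form ends in the consonant /f/, so [a] is inserted word-finally. → [deevuxkubiwuafa].
/forookomikosozbir/: the form ends in the consonant /r/, so [a] is inserted word-finally. → [forookomikosozbira].

werozorihopomububa, deevuxkubiwuafa, forookomikosozbira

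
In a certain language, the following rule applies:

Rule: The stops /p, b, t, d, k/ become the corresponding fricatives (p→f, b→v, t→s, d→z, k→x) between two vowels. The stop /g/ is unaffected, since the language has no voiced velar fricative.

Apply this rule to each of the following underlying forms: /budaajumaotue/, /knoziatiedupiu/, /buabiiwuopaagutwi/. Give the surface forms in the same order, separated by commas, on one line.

buzaajumaosue, knoziasiezufiu, buaviiwuofaagutwi

/budaajumaotue/: /d/ is a stop between vowels /u/ and /a/, so it spirantizes to the fricative [z]. /t/ is a stop between vowels /o/ and /u/, so it spirantizes to the fricative [s]. → [buzaajumaosue].
/knoziatiedupiu/: /t/ is a stop between vowels /a/ and /i/, so it spirantizes to the fricative [s]. /d/ is a stop between vowels /e/ and /u/, so it spirantizes to the fricative [z]. /p/ is a stop between vowels /u/ and /i/, so it spirantizes to the fricative [f]. → [knoziasiezufiu].
/buabiiwuopaagutwi/: /b/ is a stop between vowels /a/ and /i/, so it spirantizes to the fricative [v]. /p/ is a stop between vowels /o/ and /a/, so it spirantizes to the fricative [f]. → [buaviiwuofaagutwi].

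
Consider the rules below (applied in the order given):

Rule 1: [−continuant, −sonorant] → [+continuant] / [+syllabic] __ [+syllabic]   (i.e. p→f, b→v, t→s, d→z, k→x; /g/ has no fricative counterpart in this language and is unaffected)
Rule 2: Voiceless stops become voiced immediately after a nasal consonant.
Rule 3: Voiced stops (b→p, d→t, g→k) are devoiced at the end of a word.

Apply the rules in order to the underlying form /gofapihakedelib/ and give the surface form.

Rule 1 (intervocalic spirantization): /p/ is a stop between vowels /a/ and /i/, so it spirantizes to the fricative [f]. /k/ is a stop between vowels /a/ and /e/, so it spirantizes to the fricative [x]. /d/ is a stop between vowels /e/ and /e/, so it spirantizes to the fricative [z]. /gofapihakedelib/ → gofafihaxezelib.
Rule 2 (post-nasal voicing): no segment meets the environment; /gofafihaxezelib/ is unchanged.
Rule 3 (final devoicing): /b/ is a voiced stop in word-final position, so it devoices to [p]. /gofafihaxezelib/ → gofafihaxezelip.

gofafihaxezelip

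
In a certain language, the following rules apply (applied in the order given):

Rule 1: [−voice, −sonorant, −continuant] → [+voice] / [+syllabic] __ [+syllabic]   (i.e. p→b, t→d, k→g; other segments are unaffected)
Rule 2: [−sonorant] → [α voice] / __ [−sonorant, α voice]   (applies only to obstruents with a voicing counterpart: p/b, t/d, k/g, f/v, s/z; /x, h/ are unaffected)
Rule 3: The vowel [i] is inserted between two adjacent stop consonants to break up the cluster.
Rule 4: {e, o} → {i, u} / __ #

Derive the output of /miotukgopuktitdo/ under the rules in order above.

miodugigobukitididu

Rule 1 (intervocalic voicing): /t/ is a voiceless stop between vowels /o/ and /u/, so it voices to [d]. /p/ is a voiceless stop between vowels /o/ and /u/, so it voices to [b]. /miotukgopuktitdo/ → miodukgobuktitdo.
Rule 2 (regressive voicing assimilation): /k/ precedes the voiced obstruent /g/, so it voices to [g] by assimilation. /t/ precedes the voiced obstruent /d/, so it voices to [d] by assimilation. /miodukgobuktitdo/ → mioduggobuktiddo.
Rule 3 (stop-cluster i-epenthesis): /g/ and /g/ form a stop–stop cluster, so [i] is inserted between them. /k/ and /t/ form a stop–stop cluster, so [i] is inserted between them. /d/ and /d/ form a stop–stop cluster, so [i] is inserted between them. /mioduggobuktiddo/ → miodugigobukitidido.
Rule 4 (final vowel raising): /o/ is a mid vowel in word-final position, so it raises to [u]. /miodugigobukitidido/ → miodugigobukitididu.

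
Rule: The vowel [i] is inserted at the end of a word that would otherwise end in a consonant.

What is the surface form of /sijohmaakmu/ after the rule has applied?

No segment of /sijohmaakmu/ meets the structural description of the rule, so the form surfaces unchanged.

sijohmaakmu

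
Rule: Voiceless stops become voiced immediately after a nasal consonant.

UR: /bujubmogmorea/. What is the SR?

bujubmogmorea

No segment of /bujubmogmorea/ meets the structural description of the rule, so the form surfaces unchanged.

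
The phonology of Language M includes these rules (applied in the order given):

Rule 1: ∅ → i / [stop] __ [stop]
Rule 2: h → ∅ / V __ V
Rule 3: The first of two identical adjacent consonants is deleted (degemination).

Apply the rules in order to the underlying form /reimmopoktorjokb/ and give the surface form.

reimopokitorjokib

Rule 1 (stop-cluster i-epenthesis): /k/ and /t/ form a stop–stop cluster, so [i] is inserted between them. /k/ and /b/ form a stop–stop cluster, so [i] is inserted between them. /reimmopoktorjokb/ → reimmopokitorjokib.
Rule 2 (intervocalic h-deletion): no segment meets the environment; /reimmopokitorjokib/ is unchanged.
Rule 3 (degemination): /mm/ is a geminate; the first /m/ deletes. /reimmopokitorjokib/ → reimopokitorjokib.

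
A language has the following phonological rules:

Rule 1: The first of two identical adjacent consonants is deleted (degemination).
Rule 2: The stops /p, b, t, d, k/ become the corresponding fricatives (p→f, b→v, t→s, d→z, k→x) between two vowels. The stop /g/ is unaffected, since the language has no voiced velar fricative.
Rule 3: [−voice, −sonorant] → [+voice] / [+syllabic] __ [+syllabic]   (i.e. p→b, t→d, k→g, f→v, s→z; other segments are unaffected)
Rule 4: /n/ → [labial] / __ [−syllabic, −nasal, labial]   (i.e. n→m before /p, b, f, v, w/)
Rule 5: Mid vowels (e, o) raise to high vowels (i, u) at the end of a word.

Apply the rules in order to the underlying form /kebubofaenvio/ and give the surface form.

kevuvovaemviu

Rule 1 (degemination): no segment meets the environment; /kebubofaenvio/ is unchanged.
Rule 2 (intervocalic spirantization): /b/ is a stop between vowels /e/ and /u/, so it spirantizes to the fricative [v]. /b/ is a stop between vowels /u/ and /o/, so it spirantizes to the fricative [v]. /kebubofaenvio/ → kevuvofaenvio.
Rule 3 (intervocalic voicing): /f/ is a voiceless obstruent between vowels /o/ and /a/, so it voices to [v]. /kevuvofaenvio/ → kevuvovaenvio.
Rule 4 (nasal place assimilation): /n/ precedes the labial consonant /v/, so it assimilates in place to [m]. /kevuvovaenvio/ → kevuvovaemvio.
Rule 5 (final vowel raising): /o/ is a mid vowel in word-final position, so it raises to [u]. /kevuvovaemvio/ → kevuvovaemviu.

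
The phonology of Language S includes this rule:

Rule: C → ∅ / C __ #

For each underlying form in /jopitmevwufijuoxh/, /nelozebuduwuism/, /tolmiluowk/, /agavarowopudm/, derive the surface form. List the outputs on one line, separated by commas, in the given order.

/jopitmevwufijuoxh/: /h/ is the second consonant of a word-final cluster /xh/, so it deletes. → [jopitmevwufijuox].
/nelozebuduwuism/: /m/ is the second consonant of a word-final cluster /sm/, so it deletes. → [nelozebuduwuis].
/tolmiluowk/: /k/ is the second consonant of a word-final cluster /wk/, so it deletes. → [tolmiluow].
/agavarowopudm/: /m/ is the second consonant of a word-final cluster /dm/, so it deletes. → [agavarowopud].

jopitmevwufijuox, nelozebuduwuis, tolmiluow, agavarowopud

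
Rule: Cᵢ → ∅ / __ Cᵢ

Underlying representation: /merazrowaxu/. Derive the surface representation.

merazrowaxu

No segment of /merazrowaxu/ meets the structural description of the rule, so the form surfaces unchanged.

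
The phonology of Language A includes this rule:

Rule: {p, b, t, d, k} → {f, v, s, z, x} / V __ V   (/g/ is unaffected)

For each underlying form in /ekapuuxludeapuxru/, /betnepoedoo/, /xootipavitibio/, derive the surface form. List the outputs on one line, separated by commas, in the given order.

/ekapuuxludeapuxru/: /k/ is a stop between vowels /e/ and /a/, so it spirantizes to the fricative [x]. /p/ is a stop between vowels /a/ and /u/, so it spirantizes to the fricative [f]. /d/ is a stop between vowels /u/ and /e/, so it spirantizes to the fricative [z]. /p/ is a stop between vowels /a/ and /u/, so it spirantizes to the fricative [f]. → [exafuuxluzeafuxru].
/betnepoedoo/: /p/ is a stop between vowels /e/ and /o/, so it spirantizes to the fricative [f]. /d/ is a stop between vowels /e/ and /o/, so it spirantizes to the fricative [z]. → [betnefoezoo].
/xootipavitibio/: /t/ is a stop between vowels /o/ and /i/, so it spirantizes to the fricative [s]. /p/ is a stop between vowels /i/ and /a/, so it spirantizes to the fricative [f]. /t/ is a stop between vowels /i/ and /i/, so it spirantizes to the fricative [s]. /b/ is a stop between vowels /i/ and /i/, so it spirantizes to the fricative [v]. → [xoosifavisivio].

exafuuxluzeafuxru, betnefoezoo, xoosifavisivio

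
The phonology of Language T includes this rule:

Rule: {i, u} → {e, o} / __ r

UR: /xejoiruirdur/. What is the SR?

xejoeruerdor

Scanning /xejoiruirdur/: /i/ is a high vowel immediately before /r/, so it lowers to [e]; /u/ at position 7 is not in the conditioning environment; /i/ is a high vowel immediately before /r/, so it lowers to [e]; /u/ is a high vowel immediately before /r/, so it lowers to [o].
Result: [xejoeruerdor].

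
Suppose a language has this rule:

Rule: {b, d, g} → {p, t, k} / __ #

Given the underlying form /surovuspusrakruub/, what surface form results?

surovuspusrakruup

/b/ is a voiced stop in word-final position, so it devoices to [p].
Surface form: [surovuspusrakruup].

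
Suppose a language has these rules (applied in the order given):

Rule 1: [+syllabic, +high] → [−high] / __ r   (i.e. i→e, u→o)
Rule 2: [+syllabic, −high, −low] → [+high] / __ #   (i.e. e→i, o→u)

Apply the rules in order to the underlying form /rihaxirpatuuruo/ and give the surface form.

rihaxerpatuoruu

Rule 1 (pre-rhotic lowering): /i/ is a high vowel immediately before /r/, so it lowers to [e]. /u/ is a high vowel immediately before /r/, so it lowers to [o]. /rihaxirpatuuruo/ → rihaxerpatuoruo.
Rule 2 (final vowel raising): /o/ is a mid vowel in word-final position, so it raises to [u]. /rihaxerpatuoruo/ → rihaxerpatuoruu.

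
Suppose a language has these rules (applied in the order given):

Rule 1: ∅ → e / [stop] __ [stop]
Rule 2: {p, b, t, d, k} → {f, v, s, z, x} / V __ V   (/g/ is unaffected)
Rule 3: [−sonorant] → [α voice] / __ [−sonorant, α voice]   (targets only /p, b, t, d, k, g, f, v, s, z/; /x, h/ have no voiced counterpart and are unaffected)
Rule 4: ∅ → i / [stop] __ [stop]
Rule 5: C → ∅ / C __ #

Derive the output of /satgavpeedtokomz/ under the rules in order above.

Rule 1 (stop-cluster e-epenthesis): /t/ and /g/ form a stop–stop cluster, so [e] is inserted between them. /d/ and /t/ form a stop–stop cluster, so [e] is inserted between them. /satgavpeedtokomz/ → sategavpeedetokomz.
Rule 2 (intervocalic spirantization): /t/ is a stop between vowels /a/ and /e/, so it spirantizes to the fricative [s]. /d/ is a stop between vowels /e/ and /e/, so it spirantizes to the fricative [z]. /t/ is a stop between vowels /e/ and /o/, so it spirantizes to the fricative [s]. /k/ is a stop between vowels /o/ and /o/, so it spirantizes to the fricative [x]. /sategavpeedetokomz/ → sasegavpeezesoxomz.
Rule 3 (regressive voicing assimilation): /v/ precedes the voiceless obstruent /p/, so it devoices to [f] by assimilation. /sasegavpeezesoxomz/ → sasegafpeezesoxomz.
Rule 4 (stop-cluster i-epenthesis): no segment meets the environment; /sasegafpeezesoxomz/ is unchanged.
Rule 5 (final cluster simplification): /z/ is the second consonant of a word-final cluster /mz/, so it deletes. /sasegafpeezesoxomz/ → sasegafpeezesoxom.

sasegafpeezesoxom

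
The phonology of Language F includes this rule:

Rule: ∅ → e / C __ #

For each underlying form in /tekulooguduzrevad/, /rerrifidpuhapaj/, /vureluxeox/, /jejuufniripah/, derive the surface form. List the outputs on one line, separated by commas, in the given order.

/tekulooguduzrevad/: the form ends in the consonant /d/, so [e] is inserted word-finally. → [tekulooguduzrevade].
/rerrifidpuhapaj/: the form ends in the consonant /j/, so [e] is inserted word-finally. → [rerrifidpuhapaje].
/vureluxeox/: the form ends in the consonant /x/, so [e] is inserted word-finally. → [vureluxeoxe].
/jejuufniripah/: the form ends in the consonant /h/, so [e] is inserted word-finally. → [jejuufniripahe].

tekulooguduzrevade, rerrifidpuhapaje, vureluxeoxe, jejuufniripahe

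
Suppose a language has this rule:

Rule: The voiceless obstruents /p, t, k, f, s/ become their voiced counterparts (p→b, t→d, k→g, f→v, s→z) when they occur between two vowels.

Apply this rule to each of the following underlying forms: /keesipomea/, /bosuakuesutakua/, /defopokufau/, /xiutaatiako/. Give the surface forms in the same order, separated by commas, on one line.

/keesipomea/: /s/ is a voiceless obstruent between vowels /e/ and /i/, so it voices to [z]. /p/ is a voiceless obstruent between vowels /i/ and /o/, so it voices to [b]. → [keezibomea].
/bosuakuesutakua/: /s/ is a voiceless obstruent between vowels /o/ and /u/, so it voices to [z]. /k/ is a voiceless obstruent between vowels /a/ and /u/, so it voices to [g]. /s/ is a voiceless obstruent between vowels /e/ and /u/, so it voices to [z]. /t/ is a voiceless obstruent between vowels /u/ and /a/, so it voices to [d]. /k/ is a voiceless obstruent between vowels /a/ and /u/, so it voices to [g]. → [bozuaguezudagua].
/defopokufau/: /f/ is a voiceless obstruent between vowels /e/ and /o/, so it voices to [v]. /p/ is a voiceless obstruent between vowels /o/ and /o/, so it voices to [b]. /k/ is a voiceless obstruent between vowels /o/ and /u/, so it voices to [g]. /f/ is a voiceless obstruent between vowels /u/ and /a/, so it voices to [v]. → [devoboguvau].
/xiutaatiako/: /t/ is a voiceless obstruent between vowels /u/ and /a/, so it voices to [d]. /t/ is a voiceless obstruent between vowels /a/ and /i/, so it voices to [d]. /k/ is a voiceless obstruent between vowels /a/ and /o/, so it voices to [g]. → [xiudaadiago].

keezibomea, bozuaguezudagua, devoboguvau, xiudaadiago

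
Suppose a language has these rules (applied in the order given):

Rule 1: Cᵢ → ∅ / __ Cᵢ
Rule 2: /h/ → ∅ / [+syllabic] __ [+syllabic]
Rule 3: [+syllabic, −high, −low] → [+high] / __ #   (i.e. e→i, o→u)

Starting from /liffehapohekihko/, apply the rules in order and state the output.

lifeapoekihku

Rule 1 (degemination): /ff/ is a geminate; the first /f/ deletes. /liffehapohekihko/ → lifehapohekihko.
Rule 2 (intervocalic h-deletion): /h/ occurs between vowels /e/ and /a/, so it deletes. /h/ occurs between vowels /o/ and /e/, so it deletes. /lifehapohekihko/ → lifeapoekihko.
Rule 3 (final vowel raising): /o/ is a mid vowel in word-final position, so it raises to [u]. /lifeapoekihko/ → lifeapoekihku.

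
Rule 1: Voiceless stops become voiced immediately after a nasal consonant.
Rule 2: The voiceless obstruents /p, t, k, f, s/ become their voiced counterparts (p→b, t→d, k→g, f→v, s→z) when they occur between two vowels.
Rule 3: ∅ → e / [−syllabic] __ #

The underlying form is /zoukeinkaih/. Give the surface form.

Rule 1 (post-nasal voicing): /k/ is a voiceless stop immediately after the nasal /n/, so it voices to [g]. /zoukeinkaih/ → zoukeingaih.
Rule 2 (intervocalic voicing): /k/ is a voiceless obstruent between vowels /u/ and /e/, so it voices to [g]. /zoukeingaih/ → zougeingaih.
Rule 3 (final e-epenthesis): the form ends in the consonant /h/, so [e] is inserted word-finally. /zougeingaih/ → zougeingaihe.

zougeingaihe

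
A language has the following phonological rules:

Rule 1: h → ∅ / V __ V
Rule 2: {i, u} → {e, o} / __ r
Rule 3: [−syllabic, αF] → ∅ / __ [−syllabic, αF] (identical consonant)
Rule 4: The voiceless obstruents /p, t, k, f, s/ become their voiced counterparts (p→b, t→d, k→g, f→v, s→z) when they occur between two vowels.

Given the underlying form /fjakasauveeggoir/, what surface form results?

fjagazauveegoer

Rule 1 (intervocalic h-deletion): no segment meets the environment; /fjakasauveeggoir/ is unchanged.
Rule 2 (pre-rhotic lowering): /i/ is a high vowel immediately before /r/, so it lowers to [e]. /fjakasauveeggoir/ → fjakasauveeggoer.
Rule 3 (degemination): /gg/ is a geminate; the first /g/ deletes. /fjakasauveeggoer/ → fjakasauveegoer.
Rule 4 (intervocalic voicing): /k/ is a voiceless obstruent between vowels /a/ and /a/, so it voices to [g]. /s/ is a voiceless obstruent between vowels /a/ and /a/, so it voices to [z]. /fjakasauveegoer/ → fjagazauveegoer.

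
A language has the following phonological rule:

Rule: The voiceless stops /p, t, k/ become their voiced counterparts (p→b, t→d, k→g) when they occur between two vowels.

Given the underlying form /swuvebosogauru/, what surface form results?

swuvebosogauru

No segment of /swuvebosogauru/ meets the structural description of the rule, so the form surfaces unchanged.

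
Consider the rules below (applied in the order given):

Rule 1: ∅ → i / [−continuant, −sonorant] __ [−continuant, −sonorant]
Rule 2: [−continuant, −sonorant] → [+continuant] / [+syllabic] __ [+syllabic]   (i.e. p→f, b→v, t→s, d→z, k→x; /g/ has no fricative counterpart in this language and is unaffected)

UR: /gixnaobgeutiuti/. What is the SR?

gixnaovigeusiusi

Rule 1 (stop-cluster i-epenthesis): /b/ and /g/ form a stop–stop cluster, so [i] is inserted between them. /gixnaobgeutiuti/ → gixnaobigeutiuti.
Rule 2 (intervocalic spirantization): /b/ is a stop between vowels /o/ and /i/, so it spirantizes to the fricative [v]. /t/ is a stop between vowels /u/ and /i/, so it spirantizes to the fricative [s]. /t/ is a stop between vowels /u/ and /i/, so it spirantizes to the fricative [s]. /gixnaobigeutiuti/ → gixnaovigeusiusi.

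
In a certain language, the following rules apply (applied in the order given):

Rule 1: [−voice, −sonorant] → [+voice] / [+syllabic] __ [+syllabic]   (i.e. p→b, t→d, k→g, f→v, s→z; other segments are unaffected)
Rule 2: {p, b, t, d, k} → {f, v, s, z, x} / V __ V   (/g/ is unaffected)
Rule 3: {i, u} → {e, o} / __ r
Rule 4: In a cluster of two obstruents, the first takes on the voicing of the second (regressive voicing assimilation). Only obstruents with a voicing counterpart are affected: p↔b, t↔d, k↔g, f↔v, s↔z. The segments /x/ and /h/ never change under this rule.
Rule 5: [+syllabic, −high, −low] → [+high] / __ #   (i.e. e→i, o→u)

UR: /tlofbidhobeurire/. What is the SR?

tlovbithoveoreri

Rule 1 (intervocalic voicing): no segment meets the environment; /tlofbidhobeurire/ is unchanged.
Rule 2 (intervocalic spirantization): /b/ is a stop between vowels /o/ and /e/, so it spirantizes to the fricative [v]. /tlofbidhobeurire/ → tlofbidhoveurire.
Rule 3 (pre-rhotic lowering): /u/ is a high vowel immediately before /r/, so it lowers to [o]. /i/ is a high vowel immediately before /r/, so it lowers to [e]. /tlofbidhoveurire/ → tlofbidhoveorere.
Rule 4 (regressive voicing assimilation): /f/ precedes the voiced obstruent /b/, so it voices to [v] by assimilation. /d/ precedes the voiceless obstruent /h/, so it devoices to [t] by assimilation. /tlofbidhoveorere/ → tlovbithoveorere.
Rule 5 (final vowel raising): /e/ is a mid vowel in word-final position, so it raises to [i]. /tlovbithoveorere/ → tlovbithoveoreri.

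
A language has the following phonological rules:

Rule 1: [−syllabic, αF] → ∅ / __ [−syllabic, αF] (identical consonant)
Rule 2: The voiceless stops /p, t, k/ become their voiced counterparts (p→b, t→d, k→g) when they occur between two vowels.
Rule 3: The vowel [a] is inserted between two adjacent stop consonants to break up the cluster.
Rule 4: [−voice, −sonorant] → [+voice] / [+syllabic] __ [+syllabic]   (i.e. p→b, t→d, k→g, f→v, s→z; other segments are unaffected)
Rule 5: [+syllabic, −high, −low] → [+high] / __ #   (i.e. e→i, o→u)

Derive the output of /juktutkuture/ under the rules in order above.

Rule 1 (degemination): no segment meets the environment; /juktutkuture/ is unchanged.
Rule 2 (intervocalic voicing): /t/ is a voiceless stop between vowels /u/ and /u/, so it voices to [d]. /juktutkuture/ → juktutkudure.
Rule 3 (stop-cluster a-epenthesis): /k/ and /t/ form a stop–stop cluster, so [a] is inserted between them. /t/ and /k/ form a stop–stop cluster, so [a] is inserted between them. /juktutkudure/ → jukatutakudure.
Rule 4 (intervocalic voicing): /k/ is a voiceless obstruent between vowels /u/ and /a/, so it voices to [g]. /t/ is a voiceless obstruent between vowels /a/ and /u/, so it voices to [d]. /t/ is a voiceless obstruent between vowels /u/ and /a/, so it voices to [d]. /k/ is a voiceless obstruent between vowels /a/ and /u/, so it voices to [g]. /jukatutakudure/ → jugadudagudure.
Rule 5 (final vowel raising): /e/ is a mid vowel in word-final position, so it raises to [i]. /jugadudagudure/ → jugadudaguduri.

jugadudaguduri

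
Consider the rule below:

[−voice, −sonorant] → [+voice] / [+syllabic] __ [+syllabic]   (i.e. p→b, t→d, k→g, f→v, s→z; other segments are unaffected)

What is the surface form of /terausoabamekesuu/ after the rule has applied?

terauzoabamegezuu

Scanning /terausoabamekesuu/: /t/ at position 1 is not in the conditioning environment; /s/ is a voiceless obstruent between vowels /u/ and /o/, so it voices to [z]; /k/ is a voiceless obstruent between vowels /e/ and /e/, so it voices to [g]; /s/ is a voiceless obstruent between vowels /e/ and /u/, so it voices to [z].
Result: [terauzoabamegezuu].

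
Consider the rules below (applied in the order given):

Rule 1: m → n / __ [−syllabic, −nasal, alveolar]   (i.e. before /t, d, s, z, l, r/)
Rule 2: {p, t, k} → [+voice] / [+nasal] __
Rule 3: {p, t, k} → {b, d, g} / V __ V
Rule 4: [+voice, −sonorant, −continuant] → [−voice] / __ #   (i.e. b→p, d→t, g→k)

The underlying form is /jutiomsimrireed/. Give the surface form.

judionsinrireet

Rule 1 (nasal place assimilation): /m/ precedes the alveolar consonant /s/, so it assimilates in place to [n]. /m/ precedes the alveolar consonant /r/, so it assimilates in place to [n]. /jutiomsimrireed/ → jutionsinrireed.
Rule 2 (post-nasal voicing): no segment meets the environment; /jutionsinrireed/ is unchanged.
Rule 3 (intervocalic voicing): /t/ is a voiceless stop between vowels /u/ and /i/, so it voices to [d]. /jutionsinrireed/ → judionsinrireed.
Rule 4 (final devoicing): /d/ is a voiced stop in word-final position, so it devoices to [t]. /judionsinrireed/ → judionsinrireet.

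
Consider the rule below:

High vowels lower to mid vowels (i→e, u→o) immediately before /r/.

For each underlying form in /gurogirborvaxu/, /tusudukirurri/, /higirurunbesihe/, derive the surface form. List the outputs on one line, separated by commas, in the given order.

/gurogirborvaxu/: /u/ is a high vowel immediately before /r/, so it lowers to [o]. /i/ is a high vowel immediately before /r/, so it lowers to [e]. → [gorogerborvaxu].
/tusudukirurri/: /i/ is a high vowel immediately before /r/, so it lowers to [e]. /u/ is a high vowel immediately before /r/, so it lowers to [o]. → [tusudukerorri].
/higirurunbesihe/: /i/ is a high vowel immediately before /r/, so it lowers to [e]. /u/ is a high vowel immediately before /r/, so it lowers to [o]. → [higerorunbesihe].

gorogerborvaxu, tusudukerorri, higerorunbesihe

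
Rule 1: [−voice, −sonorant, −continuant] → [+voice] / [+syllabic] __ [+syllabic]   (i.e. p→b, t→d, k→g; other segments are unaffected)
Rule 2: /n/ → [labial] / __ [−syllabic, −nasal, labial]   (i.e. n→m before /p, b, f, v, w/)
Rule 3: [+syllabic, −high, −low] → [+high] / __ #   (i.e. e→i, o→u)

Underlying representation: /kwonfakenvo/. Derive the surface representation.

Rule 1 (intervocalic voicing): /k/ is a voiceless stop between vowels /a/ and /e/, so it voices to [g]. /kwonfakenvo/ → kwonfagenvo.
Rule 2 (nasal place assimilation): /n/ precedes the labial consonant /f/, so it assimilates in place to [m]. /n/ precedes the labial consonant /v/, so it assimilates in place to [m]. /kwonfagenvo/ → kwomfagemvo.
Rule 3 (final vowel raising): /o/ is a mid vowel in word-final position, so it raises to [u]. /kwomfagemvo/ → kwomfagemvu.

kwomfagemvu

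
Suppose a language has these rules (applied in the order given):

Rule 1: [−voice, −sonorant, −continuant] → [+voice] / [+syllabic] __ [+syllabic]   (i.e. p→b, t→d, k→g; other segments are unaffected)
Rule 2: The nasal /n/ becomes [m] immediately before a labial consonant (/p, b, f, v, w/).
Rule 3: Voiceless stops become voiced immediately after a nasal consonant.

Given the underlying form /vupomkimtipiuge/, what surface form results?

vubomgimdibiuge

Rule 1 (intervocalic voicing): /p/ is a voiceless stop between vowels /u/ and /o/, so it voices to [b]. /p/ is a voiceless stop between vowels /i/ and /i/, so it voices to [b]. /vupomkimtipiuge/ → vubomkimtibiuge.
Rule 2 (nasal place assimilation): no segment meets the environment; /vubomkimtibiuge/ is unchanged.
Rule 3 (post-nasal voicing): /k/ is a voiceless stop immediately after the nasal /m/, so it voices to [g]. /t/ is a voiceless stop immediately after the nasal /m/, so it voices to [d]. /vubomkimtibiuge/ → vubomgimdibiuge.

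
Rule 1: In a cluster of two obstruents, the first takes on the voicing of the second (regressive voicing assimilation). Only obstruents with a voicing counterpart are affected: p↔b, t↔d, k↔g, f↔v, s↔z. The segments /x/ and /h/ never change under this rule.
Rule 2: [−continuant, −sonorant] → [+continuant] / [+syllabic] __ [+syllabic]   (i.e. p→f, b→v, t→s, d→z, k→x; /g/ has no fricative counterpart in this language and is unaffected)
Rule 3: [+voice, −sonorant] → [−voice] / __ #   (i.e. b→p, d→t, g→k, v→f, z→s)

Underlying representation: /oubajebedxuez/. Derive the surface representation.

Rule 1 (regressive voicing assimilation): /d/ precedes the voiceless obstruent /x/, so it devoices to [t] by assimilation. /oubajebedxuez/ → oubajebetxuez.
Rule 2 (intervocalic spirantization): /b/ is a stop between vowels /u/ and /a/, so it spirantizes to the fricative [v]. /b/ is a stop between vowels /e/ and /e/, so it spirantizes to the fricative [v]. /oubajebetxuez/ → ouvajevetxuez.
Rule 3 (final devoicing): /z/ is a voiced obstruent in word-final position, so it devoices to [s]. /ouvajevetxuez/ → ouvajevetxues.

ouvajevetxues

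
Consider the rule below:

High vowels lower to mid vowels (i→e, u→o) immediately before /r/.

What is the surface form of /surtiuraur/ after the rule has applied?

Scanning /surtiuraur/: /u/ is a high vowel immediately before /r/, so it lowers to [o]; /i/ at position 5 is not in the conditioning environment; /u/ is a high vowel immediately before /r/, so it lowers to [o]; /u/ is a high vowel immediately before /r/, so it lowers to [o].
Result: [sortioraor].

sortioraor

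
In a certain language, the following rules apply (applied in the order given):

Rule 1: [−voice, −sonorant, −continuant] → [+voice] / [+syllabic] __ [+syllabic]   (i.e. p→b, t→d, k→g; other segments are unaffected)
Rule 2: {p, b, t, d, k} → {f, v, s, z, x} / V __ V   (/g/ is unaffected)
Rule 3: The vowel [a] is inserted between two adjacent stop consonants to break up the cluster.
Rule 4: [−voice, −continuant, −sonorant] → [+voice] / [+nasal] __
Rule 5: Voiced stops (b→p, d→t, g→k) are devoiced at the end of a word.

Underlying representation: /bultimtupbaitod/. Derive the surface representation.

Rule 1 (intervocalic voicing): /t/ is a voiceless stop between vowels /i/ and /o/, so it voices to [d]. /bultimtupbaitod/ → bultimtupbaidod.
Rule 2 (intervocalic spirantization): /d/ is a stop between vowels /i/ and /o/, so it spirantizes to the fricative [z]. /bultimtupbaidod/ → bultimtupbaizod.
Rule 3 (stop-cluster a-epenthesis): /p/ and /b/ form a stop–stop cluster, so [a] is inserted between them. /bultimtupbaizod/ → bultimtupabaizod.
Rule 4 (post-nasal voicing): /t/ is a voiceless stop immediately after the nasal /m/, so it voices to [d]. /bultimtupabaizod/ → bultimdupabaizod.
Rule 5 (final devoicing): /d/ is a voiced stop in word-final position, so it devoices to [t]. /bultimdupabaizod/ → bultimdupabaizot.

bultimdupabaizot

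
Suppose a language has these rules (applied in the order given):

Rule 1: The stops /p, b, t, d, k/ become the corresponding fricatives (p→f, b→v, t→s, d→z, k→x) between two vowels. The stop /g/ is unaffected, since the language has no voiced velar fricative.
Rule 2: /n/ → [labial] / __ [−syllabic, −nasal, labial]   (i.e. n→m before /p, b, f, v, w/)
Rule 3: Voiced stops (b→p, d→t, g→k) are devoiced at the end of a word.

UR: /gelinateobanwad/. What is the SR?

Rule 1 (intervocalic spirantization): /t/ is a stop between vowels /a/ and /e/, so it spirantizes to the fricative [s]. /b/ is a stop between vowels /o/ and /a/, so it spirantizes to the fricative [v]. /gelinateobanwad/ → gelinaseovanwad.
Rule 2 (nasal place assimilation): /n/ precedes the labial consonant /w/, so it assimilates in place to [m]. /gelinaseovanwad/ → gelinaseovamwad.
Rule 3 (final devoicing): /d/ is a voiced stop in word-final position, so it devoices to [t]. /gelinaseovamwad/ → gelinaseovamwat.

gelinaseovamwat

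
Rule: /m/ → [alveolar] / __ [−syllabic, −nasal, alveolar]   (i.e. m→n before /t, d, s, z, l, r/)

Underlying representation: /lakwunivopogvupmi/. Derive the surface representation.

lakwunivopogvupmi

No segment of /lakwunivopogvupmi/ meets the structural description of the rule, so the form surfaces unchanged.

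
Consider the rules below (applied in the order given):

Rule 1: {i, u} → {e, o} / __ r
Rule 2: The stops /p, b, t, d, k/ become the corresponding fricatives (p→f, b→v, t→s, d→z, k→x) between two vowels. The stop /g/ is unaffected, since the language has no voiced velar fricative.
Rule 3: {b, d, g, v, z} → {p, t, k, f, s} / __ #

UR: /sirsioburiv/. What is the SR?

Rule 1 (pre-rhotic lowering): /i/ is a high vowel immediately before /r/, so it lowers to [e]. /u/ is a high vowel immediately before /r/, so it lowers to [o]. /sirsioburiv/ → sersioboriv.
Rule 2 (intervocalic spirantization): /b/ is a stop between vowels /o/ and /o/, so it spirantizes to the fricative [v]. /sersioboriv/ → sersiovoriv.
Rule 3 (final devoicing): /v/ is a voiced obstruent in word-final position, so it devoices to [f]. /sersiovoriv/ → sersiovorif.

sersiovorif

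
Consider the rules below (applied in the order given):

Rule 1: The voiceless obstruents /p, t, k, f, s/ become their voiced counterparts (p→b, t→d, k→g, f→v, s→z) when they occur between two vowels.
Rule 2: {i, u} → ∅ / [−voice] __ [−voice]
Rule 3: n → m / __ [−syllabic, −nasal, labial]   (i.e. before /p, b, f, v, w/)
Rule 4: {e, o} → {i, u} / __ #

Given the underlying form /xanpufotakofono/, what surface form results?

xampuvodagovonu

Rule 1 (intervocalic voicing): /f/ is a voiceless obstruent between vowels /u/ and /o/, so it voices to [v]. /t/ is a voiceless obstruent between vowels /o/ and /a/, so it voices to [d]. /k/ is a voiceless obstruent between vowels /a/ and /o/, so it voices to [g]. /f/ is a voiceless obstruent between vowels /o/ and /o/, so it voices to [v]. /xanpufotakofono/ → xanpuvodagovono.
Rule 2 (high vowel syncope): no segment meets the environment; /xanpuvodagovono/ is unchanged.
Rule 3 (nasal place assimilation): /n/ precedes the labial consonant /p/, so it assimilates in place to [m]. /xanpuvodagovono/ → xampuvodagovono.
Rule 4 (final vowel raising): /o/ is a mid vowel in word-final position, so it raises to [u]. /xampuvodagovono/ → xampuvodagovonu.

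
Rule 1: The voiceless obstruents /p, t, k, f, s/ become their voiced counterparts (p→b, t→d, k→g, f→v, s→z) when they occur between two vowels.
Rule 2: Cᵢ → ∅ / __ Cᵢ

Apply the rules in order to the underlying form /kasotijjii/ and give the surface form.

Rule 1 (intervocalic voicing): /s/ is a voiceless obstruent between vowels /a/ and /o/, so it voices to [z]. /t/ is a voiceless obstruent between vowels /o/ and /i/, so it voices to [d]. /kasotijjii/ → kazodijjii.
Rule 2 (degemination): /jj/ is a geminate; the first /j/ deletes. /kazodijjii/ → kazodijii.

kazodijii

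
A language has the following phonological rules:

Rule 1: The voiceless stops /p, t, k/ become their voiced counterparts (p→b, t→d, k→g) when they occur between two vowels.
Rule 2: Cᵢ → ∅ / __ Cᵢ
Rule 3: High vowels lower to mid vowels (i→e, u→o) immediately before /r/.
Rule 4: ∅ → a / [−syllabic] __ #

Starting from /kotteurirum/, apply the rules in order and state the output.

Rule 1 (intervocalic voicing): no segment meets the environment; /kotteurirum/ is unchanged.
Rule 2 (degemination): /tt/ is a geminate; the first /t/ deletes. /kotteurirum/ → koteurirum.
Rule 3 (pre-rhotic lowering): /u/ is a high vowel immediately before /r/, so it lowers to [o]. /i/ is a high vowel immediately before /r/, so it lowers to [e]. /koteurirum/ → koteorerum.
Rule 4 (final a-epenthesis): the form ends in the consonant /m/, so [a] is inserted word-finally. /koteorerum/ → koteoreruma.

koteoreruma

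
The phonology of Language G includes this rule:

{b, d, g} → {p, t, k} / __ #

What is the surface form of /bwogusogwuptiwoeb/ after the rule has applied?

/b/ is a voiced stop in word-final position, so it devoices to [p].
Surface form: [bwogusogwuptiwoep].

bwogusogwuptiwoep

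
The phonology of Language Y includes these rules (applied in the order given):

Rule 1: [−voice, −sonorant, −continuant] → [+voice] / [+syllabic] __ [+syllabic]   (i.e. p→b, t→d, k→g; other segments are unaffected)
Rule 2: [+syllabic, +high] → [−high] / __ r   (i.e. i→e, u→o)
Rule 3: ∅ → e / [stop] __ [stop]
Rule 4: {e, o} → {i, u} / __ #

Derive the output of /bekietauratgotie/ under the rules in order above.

begiedaorategodii

Rule 1 (intervocalic voicing): /k/ is a voiceless stop between vowels /e/ and /i/, so it voices to [g]. /t/ is a voiceless stop between vowels /e/ and /a/, so it voices to [d]. /t/ is a voiceless stop between vowels /o/ and /i/, so it voices to [d]. /bekietauratgotie/ → begiedauratgodie.
Rule 2 (pre-rhotic lowering): /u/ is a high vowel immediately before /r/, so it lowers to [o]. /begiedauratgodie/ → begiedaoratgodie.
Rule 3 (stop-cluster e-epenthesis): /t/ and /g/ form a stop–stop cluster, so [e] is inserted between them. /begiedaoratgodie/ → begiedaorategodie.
Rule 4 (final vowel raising): /e/ is a mid vowel in word-final position, so it raises to [i]. /begiedaorategodie/ → begiedaorategodii.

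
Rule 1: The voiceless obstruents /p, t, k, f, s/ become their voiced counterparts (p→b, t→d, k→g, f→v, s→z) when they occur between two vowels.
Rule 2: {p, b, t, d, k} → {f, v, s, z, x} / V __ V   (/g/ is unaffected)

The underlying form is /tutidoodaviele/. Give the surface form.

tuzizoozaviele

Rule 1 (intervocalic voicing): /t/ is a voiceless obstruent between vowels /u/ and /i/, so it voices to [d]. /tutidoodaviele/ → tudidoodaviele.
Rule 2 (intervocalic spirantization): /d/ is a stop between vowels /u/ and /i/, so it spirantizes to the fricative [z]. /d/ is a stop between vowels /i/ and /o/, so it spirantizes to the fricative [z]. /d/ is a stop between vowels /o/ and /a/, so it spirantizes to the fricative [z]. /tudidoodaviele/ → tuzizoozaviele.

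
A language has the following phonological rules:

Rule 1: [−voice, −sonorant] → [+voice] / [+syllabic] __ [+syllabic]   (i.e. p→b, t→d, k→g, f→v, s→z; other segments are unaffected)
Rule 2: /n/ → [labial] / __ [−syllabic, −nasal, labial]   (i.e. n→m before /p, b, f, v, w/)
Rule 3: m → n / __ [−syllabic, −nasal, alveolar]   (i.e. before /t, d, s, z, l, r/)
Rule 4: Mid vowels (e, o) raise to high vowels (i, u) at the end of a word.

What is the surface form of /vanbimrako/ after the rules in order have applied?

Rule 1 (intervocalic voicing): /k/ is a voiceless obstruent between vowels /a/ and /o/, so it voices to [g]. /vanbimrako/ → vanbimrago.
Rule 2 (nasal place assimilation): /n/ precedes the labial consonant /b/, so it assimilates in place to [m]. /vanbimrago/ → vambimrago.
Rule 3 (nasal place assimilation): /m/ precedes the alveolar consonant /r/, so it assimilates in place to [n]. /vambimrago/ → vambinrago.
Rule 4 (final vowel raising): /o/ is a mid vowel in word-final position, so it raises to [u]. /vambinrago/ → vambinragu.

vambinragu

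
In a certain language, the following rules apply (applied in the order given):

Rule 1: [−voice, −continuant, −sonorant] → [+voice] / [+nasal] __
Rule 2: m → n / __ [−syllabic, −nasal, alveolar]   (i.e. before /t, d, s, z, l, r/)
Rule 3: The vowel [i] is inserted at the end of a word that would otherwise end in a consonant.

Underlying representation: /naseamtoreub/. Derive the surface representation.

Rule 1 (post-nasal voicing): /t/ is a voiceless stop immediately after the nasal /m/, so it voices to [d]. /naseamtoreub/ → naseamdoreub.
Rule 2 (nasal place assimilation): /m/ precedes the alveolar consonant /d/, so it assimilates in place to [n]. /naseamdoreub/ → naseandoreub.
Rule 3 (final i-epenthesis): the form ends in the consonant /b/, so [i] is inserted word-finally. /naseandoreub/ → naseandoreubi.

naseandoreubi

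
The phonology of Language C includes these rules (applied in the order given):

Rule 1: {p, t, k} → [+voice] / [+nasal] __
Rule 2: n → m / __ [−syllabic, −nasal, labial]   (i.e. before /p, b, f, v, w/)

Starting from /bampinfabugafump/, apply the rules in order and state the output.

bambimfabugafumb

Rule 1 (post-nasal voicing): /p/ is a voiceless stop immediately after the nasal /m/, so it voices to [b]. /p/ is a voiceless stop immediately after the nasal /m/, so it voices to [b]. /bampinfabugafump/ → bambinfabugafumb.
Rule 2 (nasal place assimilation): /n/ precedes the labial consonant /f/, so it assimilates in place to [m]. /bambinfabugafumb/ → bambimfabugafumb.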